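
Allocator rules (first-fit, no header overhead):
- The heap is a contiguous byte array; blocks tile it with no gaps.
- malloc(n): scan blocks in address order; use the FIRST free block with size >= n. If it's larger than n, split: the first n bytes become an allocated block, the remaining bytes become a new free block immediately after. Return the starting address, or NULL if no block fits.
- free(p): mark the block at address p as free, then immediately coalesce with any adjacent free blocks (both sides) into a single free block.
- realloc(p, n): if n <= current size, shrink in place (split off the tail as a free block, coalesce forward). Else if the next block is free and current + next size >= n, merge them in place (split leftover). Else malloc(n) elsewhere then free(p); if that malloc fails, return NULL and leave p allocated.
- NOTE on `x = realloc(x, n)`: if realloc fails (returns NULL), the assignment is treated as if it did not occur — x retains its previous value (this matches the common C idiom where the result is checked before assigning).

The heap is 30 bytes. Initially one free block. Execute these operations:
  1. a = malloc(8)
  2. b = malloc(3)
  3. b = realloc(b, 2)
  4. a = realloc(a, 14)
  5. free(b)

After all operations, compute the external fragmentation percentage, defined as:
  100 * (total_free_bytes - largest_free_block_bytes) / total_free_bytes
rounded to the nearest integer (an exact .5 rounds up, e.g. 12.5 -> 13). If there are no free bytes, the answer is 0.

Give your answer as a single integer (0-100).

Op 1: a = malloc(8) -> a = 0; heap: [0-7 ALLOC][8-29 FREE]
Op 2: b = malloc(3) -> b = 8; heap: [0-7 ALLOC][8-10 ALLOC][11-29 FREE]
Op 3: b = realloc(b, 2) -> b = 8; heap: [0-7 ALLOC][8-9 ALLOC][10-29 FREE]
Op 4: a = realloc(a, 14) -> a = 10; heap: [0-7 FREE][8-9 ALLOC][10-23 ALLOC][24-29 FREE]
Op 5: free(b) -> (freed b); heap: [0-9 FREE][10-23 ALLOC][24-29 FREE]
Free blocks: [10 6] total_free=16 largest=10 -> 100*(16-10)/16 = 600/16 = 37.5 -> rounds to 38

Answer: 38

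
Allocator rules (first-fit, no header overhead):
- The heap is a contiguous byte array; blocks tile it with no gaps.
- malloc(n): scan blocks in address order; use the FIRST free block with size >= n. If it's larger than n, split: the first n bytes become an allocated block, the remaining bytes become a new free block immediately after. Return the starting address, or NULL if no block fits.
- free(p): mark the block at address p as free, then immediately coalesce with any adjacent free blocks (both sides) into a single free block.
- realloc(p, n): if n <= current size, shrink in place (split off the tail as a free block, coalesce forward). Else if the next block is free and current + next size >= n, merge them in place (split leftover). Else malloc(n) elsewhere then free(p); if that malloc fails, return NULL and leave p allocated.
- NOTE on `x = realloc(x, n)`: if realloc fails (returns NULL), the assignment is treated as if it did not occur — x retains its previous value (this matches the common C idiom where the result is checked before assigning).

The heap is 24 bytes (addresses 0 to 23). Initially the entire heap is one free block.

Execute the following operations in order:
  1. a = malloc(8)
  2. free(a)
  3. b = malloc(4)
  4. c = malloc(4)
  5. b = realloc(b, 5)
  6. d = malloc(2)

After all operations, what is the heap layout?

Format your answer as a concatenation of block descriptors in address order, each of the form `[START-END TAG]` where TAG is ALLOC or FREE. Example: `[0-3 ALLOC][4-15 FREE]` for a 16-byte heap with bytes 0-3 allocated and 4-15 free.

Answer: [0-1 ALLOC][2-3 FREE][4-7 ALLOC][8-12 ALLOC][13-23 FREE]

Derivation:
Op 1: a = malloc(8) -> a = 0; heap: [0-7 ALLOC][8-23 FREE]
Op 2: free(a) -> (freed a); heap: [0-23 FREE]
Op 3: b = malloc(4) -> b = 0; heap: [0-3 ALLOC][4-23 FREE]
Op 4: c = malloc(4) -> c = 4; heap: [0-3 ALLOC][4-7 ALLOC][8-23 FREE]
Op 5: b = realloc(b, 5) -> b = 8; heap: [0-3 FREE][4-7 ALLOC][8-12 ALLOC][13-23 FREE]
Op 6: d = malloc(2) -> d = 0; heap: [0-1 ALLOC][2-3 FREE][4-7 ALLOC][8-12 ALLOC][13-23 FREE]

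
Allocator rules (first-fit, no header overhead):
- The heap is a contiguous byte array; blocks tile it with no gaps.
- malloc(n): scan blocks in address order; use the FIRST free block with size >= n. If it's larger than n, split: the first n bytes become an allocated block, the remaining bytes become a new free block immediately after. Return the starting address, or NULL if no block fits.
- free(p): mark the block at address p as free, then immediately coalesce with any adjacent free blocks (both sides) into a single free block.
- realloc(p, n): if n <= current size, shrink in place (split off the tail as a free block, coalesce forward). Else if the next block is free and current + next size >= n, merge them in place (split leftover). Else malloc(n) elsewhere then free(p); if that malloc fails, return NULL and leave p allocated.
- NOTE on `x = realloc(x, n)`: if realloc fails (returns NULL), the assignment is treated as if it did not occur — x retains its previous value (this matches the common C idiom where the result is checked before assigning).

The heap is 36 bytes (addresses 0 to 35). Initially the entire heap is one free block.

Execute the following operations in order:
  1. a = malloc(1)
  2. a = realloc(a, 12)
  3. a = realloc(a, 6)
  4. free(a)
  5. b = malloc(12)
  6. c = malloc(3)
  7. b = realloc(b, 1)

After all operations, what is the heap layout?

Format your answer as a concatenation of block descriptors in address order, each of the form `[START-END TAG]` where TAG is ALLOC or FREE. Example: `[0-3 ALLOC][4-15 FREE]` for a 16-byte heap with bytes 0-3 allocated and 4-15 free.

Op 1: a = malloc(1) -> a = 0; heap: [0-0 ALLOC][1-35 FREE]
Op 2: a = realloc(a, 12) -> a = 0; heap: [0-11 ALLOC][12-35 FREE]
Op 3: a = realloc(a, 6) -> a = 0; heap: [0-5 ALLOC][6-35 FREE]
Op 4: free(a) -> (freed a); heap: [0-35 FREE]
Op 5: b = malloc(12) -> b = 0; heap: [0-11 ALLOC][12-35 FREE]
Op 6: c = malloc(3) -> c = 12; heap: [0-11 ALLOC][12-14 ALLOC][15-35 FREE]
Op 7: b = realloc(b, 1) -> b = 0; heap: [0-0 ALLOC][1-11 FREE][12-14 ALLOC][15-35 FREE]

Answer: [0-0 ALLOC][1-11 FREE][12-14 ALLOC][15-35 FREE]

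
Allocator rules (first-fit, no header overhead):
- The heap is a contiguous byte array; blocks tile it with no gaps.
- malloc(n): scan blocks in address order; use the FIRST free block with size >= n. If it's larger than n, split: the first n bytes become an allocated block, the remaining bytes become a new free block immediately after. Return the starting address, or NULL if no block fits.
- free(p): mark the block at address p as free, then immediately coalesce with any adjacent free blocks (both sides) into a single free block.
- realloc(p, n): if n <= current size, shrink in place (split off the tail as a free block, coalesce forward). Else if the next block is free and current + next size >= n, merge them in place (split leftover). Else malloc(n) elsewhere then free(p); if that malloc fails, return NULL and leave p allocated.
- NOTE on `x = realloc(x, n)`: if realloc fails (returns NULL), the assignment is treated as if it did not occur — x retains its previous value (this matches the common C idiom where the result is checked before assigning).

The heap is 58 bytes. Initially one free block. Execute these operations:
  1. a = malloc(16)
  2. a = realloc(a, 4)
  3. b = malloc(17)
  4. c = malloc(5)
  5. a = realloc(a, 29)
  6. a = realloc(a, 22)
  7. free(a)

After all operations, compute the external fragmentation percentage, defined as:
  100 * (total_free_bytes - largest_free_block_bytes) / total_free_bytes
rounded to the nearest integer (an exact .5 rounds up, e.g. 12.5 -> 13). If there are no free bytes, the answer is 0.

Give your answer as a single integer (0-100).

Op 1: a = malloc(16) -> a = 0; heap: [0-15 ALLOC][16-57 FREE]
Op 2: a = realloc(a, 4) -> a = 0; heap: [0-3 ALLOC][4-57 FREE]
Op 3: b = malloc(17) -> b = 4; heap: [0-3 ALLOC][4-20 ALLOC][21-57 FREE]
Op 4: c = malloc(5) -> c = 21; heap: [0-3 ALLOC][4-20 ALLOC][21-25 ALLOC][26-57 FREE]
Op 5: a = realloc(a, 29) -> a = 26; heap: [0-3 FREE][4-20 ALLOC][21-25 ALLOC][26-54 ALLOC][55-57 FREE]
Op 6: a = realloc(a, 22) -> a = 26; heap: [0-3 FREE][4-20 ALLOC][21-25 ALLOC][26-47 ALLOC][48-57 FREE]
Op 7: free(a) -> (freed a); heap: [0-3 FREE][4-20 ALLOC][21-25 ALLOC][26-57 FREE]
Free blocks: [4 32] total_free=36 largest=32 -> 100*(36-32)/36 = 400/36 ≈ 11.111 -> rounds to 11

Answer: 11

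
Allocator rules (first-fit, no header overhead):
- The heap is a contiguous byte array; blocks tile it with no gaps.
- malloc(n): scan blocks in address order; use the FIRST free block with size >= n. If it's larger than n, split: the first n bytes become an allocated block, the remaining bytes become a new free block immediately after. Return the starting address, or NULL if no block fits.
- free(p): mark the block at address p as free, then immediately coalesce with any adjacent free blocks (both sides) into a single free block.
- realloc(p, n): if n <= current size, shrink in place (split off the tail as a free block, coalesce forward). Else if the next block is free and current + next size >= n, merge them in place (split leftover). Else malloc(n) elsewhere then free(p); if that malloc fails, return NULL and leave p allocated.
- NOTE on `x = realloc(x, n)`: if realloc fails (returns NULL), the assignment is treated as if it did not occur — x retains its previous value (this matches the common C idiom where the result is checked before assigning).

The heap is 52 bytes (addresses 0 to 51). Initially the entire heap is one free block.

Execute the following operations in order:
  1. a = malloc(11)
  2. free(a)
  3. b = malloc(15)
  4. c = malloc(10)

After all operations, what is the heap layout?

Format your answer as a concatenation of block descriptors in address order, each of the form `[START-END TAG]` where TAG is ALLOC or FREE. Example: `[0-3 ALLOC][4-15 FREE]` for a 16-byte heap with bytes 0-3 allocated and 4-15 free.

Answer: [0-14 ALLOC][15-24 ALLOC][25-51 FREE]

Derivation:
Op 1: a = malloc(11) -> a = 0; heap: [0-10 ALLOC][11-51 FREE]
Op 2: free(a) -> (freed a); heap: [0-51 FREE]
Op 3: b = malloc(15) -> b = 0; heap: [0-14 ALLOC][15-51 FREE]
Op 4: c = malloc(10) -> c = 15; heap: [0-14 ALLOC][15-24 ALLOC][25-51 FREE]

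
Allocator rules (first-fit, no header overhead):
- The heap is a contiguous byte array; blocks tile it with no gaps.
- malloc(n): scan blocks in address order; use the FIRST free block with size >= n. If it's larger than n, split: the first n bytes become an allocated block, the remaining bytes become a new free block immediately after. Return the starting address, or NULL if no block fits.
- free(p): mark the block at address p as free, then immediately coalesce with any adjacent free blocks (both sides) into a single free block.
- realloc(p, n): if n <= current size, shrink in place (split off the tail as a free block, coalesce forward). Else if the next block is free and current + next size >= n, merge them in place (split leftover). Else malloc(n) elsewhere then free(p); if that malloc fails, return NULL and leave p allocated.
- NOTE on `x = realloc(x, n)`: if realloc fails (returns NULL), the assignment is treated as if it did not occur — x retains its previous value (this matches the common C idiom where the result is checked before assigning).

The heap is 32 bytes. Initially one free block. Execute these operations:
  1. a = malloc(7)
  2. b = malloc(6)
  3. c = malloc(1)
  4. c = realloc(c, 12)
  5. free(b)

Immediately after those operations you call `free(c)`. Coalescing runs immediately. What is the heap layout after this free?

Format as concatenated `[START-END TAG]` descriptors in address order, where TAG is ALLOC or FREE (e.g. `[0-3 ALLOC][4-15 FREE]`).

Answer: [0-6 ALLOC][7-31 FREE]

Derivation:
Op 1: a = malloc(7) -> a = 0; heap: [0-6 ALLOC][7-31 FREE]
Op 2: b = malloc(6) -> b = 7; heap: [0-6 ALLOC][7-12 ALLOC][13-31 FREE]
Op 3: c = malloc(1) -> c = 13; heap: [0-6 ALLOC][7-12 ALLOC][13-13 ALLOC][14-31 FREE]
Op 4: c = realloc(c, 12) -> c = 13; heap: [0-6 ALLOC][7-12 ALLOC][13-24 ALLOC][25-31 FREE]
Op 5: free(b) -> (freed b); heap: [0-6 ALLOC][7-12 FREE][13-24 ALLOC][25-31 FREE]
free(c): c = 13 -> block [13-24 ALLOC]; mark free, coalesce with adjacent free neighbors -> [0-6 ALLOC][7-31 FREE]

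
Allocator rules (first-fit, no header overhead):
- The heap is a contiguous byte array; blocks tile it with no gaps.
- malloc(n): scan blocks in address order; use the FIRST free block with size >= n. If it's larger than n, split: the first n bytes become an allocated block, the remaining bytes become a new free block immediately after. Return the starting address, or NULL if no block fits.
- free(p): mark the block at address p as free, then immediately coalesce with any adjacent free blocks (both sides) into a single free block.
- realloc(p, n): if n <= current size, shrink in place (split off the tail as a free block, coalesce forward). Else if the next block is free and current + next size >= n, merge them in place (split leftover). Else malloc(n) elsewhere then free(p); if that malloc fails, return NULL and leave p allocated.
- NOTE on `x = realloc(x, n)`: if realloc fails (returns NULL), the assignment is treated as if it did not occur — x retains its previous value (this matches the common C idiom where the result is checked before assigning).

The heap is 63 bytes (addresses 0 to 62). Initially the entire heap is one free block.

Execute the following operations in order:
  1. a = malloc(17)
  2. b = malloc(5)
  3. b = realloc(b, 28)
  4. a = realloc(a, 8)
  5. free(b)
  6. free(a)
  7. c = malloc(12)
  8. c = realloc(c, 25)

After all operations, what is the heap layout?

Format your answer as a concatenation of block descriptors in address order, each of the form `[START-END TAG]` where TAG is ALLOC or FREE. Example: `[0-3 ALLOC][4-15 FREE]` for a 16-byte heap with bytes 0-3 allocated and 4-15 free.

Answer: [0-24 ALLOC][25-62 FREE]

Derivation:
Op 1: a = malloc(17) -> a = 0; heap: [0-16 ALLOC][17-62 FREE]
Op 2: b = malloc(5) -> b = 17; heap: [0-16 ALLOC][17-21 ALLOC][22-62 FREE]
Op 3: b = realloc(b, 28) -> b = 17; heap: [0-16 ALLOC][17-44 ALLOC][45-62 FREE]
Op 4: a = realloc(a, 8) -> a = 0; heap: [0-7 ALLOC][8-16 FREE][17-44 ALLOC][45-62 FREE]
Op 5: free(b) -> (freed b); heap: [0-7 ALLOC][8-62 FREE]
Op 6: free(a) -> (freed a); heap: [0-62 FREE]
Op 7: c = malloc(12) -> c = 0; heap: [0-11 ALLOC][12-62 FREE]
Op 8: c = realloc(c, 25) -> c = 0; heap: [0-24 ALLOC][25-62 FREE]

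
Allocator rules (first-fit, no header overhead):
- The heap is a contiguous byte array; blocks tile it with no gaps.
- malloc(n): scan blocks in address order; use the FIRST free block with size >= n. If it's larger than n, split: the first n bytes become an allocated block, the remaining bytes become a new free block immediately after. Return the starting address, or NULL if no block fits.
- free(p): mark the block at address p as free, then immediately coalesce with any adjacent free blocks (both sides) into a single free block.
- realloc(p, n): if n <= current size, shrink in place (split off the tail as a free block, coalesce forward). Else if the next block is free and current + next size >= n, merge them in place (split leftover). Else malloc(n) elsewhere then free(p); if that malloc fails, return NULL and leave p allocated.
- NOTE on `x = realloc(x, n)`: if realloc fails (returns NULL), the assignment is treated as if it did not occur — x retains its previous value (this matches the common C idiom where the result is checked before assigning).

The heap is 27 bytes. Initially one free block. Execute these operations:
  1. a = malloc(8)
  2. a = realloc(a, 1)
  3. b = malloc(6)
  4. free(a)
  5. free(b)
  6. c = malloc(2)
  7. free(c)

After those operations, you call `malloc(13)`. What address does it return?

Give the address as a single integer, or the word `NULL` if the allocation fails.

Op 1: a = malloc(8) -> a = 0; heap: [0-7 ALLOC][8-26 FREE]
Op 2: a = realloc(a, 1) -> a = 0; heap: [0-0 ALLOC][1-26 FREE]
Op 3: b = malloc(6) -> b = 1; heap: [0-0 ALLOC][1-6 ALLOC][7-26 FREE]
Op 4: free(a) -> (freed a); heap: [0-0 FREE][1-6 ALLOC][7-26 FREE]
Op 5: free(b) -> (freed b); heap: [0-26 FREE]
Op 6: c = malloc(2) -> c = 0; heap: [0-1 ALLOC][2-26 FREE]
Op 7: free(c) -> (freed c); heap: [0-26 FREE]
malloc(13): first-fit scan over [0-26 FREE] -> 0

Answer: 0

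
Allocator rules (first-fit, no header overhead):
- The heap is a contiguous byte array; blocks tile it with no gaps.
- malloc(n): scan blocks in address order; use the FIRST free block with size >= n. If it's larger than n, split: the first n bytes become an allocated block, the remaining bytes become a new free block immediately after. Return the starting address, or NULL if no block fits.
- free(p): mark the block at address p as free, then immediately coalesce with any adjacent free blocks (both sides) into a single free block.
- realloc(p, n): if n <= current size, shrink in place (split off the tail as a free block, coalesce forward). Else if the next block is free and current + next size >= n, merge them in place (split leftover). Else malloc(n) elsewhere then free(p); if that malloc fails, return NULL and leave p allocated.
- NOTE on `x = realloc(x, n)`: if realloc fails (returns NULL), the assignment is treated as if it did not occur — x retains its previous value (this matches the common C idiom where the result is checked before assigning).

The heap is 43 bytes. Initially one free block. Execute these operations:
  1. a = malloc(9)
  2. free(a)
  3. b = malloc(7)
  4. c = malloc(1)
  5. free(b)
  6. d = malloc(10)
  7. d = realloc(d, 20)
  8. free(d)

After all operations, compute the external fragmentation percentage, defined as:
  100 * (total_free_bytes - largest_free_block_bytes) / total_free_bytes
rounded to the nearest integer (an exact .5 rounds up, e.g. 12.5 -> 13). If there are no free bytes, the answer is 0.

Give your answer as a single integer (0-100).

Op 1: a = malloc(9) -> a = 0; heap: [0-8 ALLOC][9-42 FREE]
Op 2: free(a) -> (freed a); heap: [0-42 FREE]
Op 3: b = malloc(7) -> b = 0; heap: [0-6 ALLOC][7-42 FREE]
Op 4: c = malloc(1) -> c = 7; heap: [0-6 ALLOC][7-7 ALLOC][8-42 FREE]
Op 5: free(b) -> (freed b); heap: [0-6 FREE][7-7 ALLOC][8-42 FREE]
Op 6: d = malloc(10) -> d = 8; heap: [0-6 FREE][7-7 ALLOC][8-17 ALLOC][18-42 FREE]
Op 7: d = realloc(d, 20) -> d = 8; heap: [0-6 FREE][7-7 ALLOC][8-27 ALLOC][28-42 FREE]
Op 8: free(d) -> (freed d); heap: [0-6 FREE][7-7 ALLOC][8-42 FREE]
Free blocks: [7 35] total_free=42 largest=35 -> 100*(42-35)/42 = 700/42 ≈ 16.667 -> rounds to 17

Answer: 17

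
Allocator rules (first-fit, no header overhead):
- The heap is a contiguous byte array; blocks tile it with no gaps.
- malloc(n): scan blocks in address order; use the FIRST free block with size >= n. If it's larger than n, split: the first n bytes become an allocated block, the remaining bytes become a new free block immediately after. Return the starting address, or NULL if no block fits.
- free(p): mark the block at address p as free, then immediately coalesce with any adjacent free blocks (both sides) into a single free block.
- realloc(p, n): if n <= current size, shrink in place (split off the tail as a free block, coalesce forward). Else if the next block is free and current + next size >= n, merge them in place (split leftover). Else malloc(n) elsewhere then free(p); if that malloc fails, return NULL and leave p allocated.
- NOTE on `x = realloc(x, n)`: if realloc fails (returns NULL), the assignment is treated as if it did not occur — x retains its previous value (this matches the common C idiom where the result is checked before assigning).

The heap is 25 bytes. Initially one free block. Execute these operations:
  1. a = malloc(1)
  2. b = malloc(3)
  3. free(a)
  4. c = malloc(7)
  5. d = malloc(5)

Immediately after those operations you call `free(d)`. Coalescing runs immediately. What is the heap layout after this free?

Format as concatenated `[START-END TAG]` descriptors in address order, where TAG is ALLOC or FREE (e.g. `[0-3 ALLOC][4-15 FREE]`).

Answer: [0-0 FREE][1-3 ALLOC][4-10 ALLOC][11-24 FREE]

Derivation:
Op 1: a = malloc(1) -> a = 0; heap: [0-0 ALLOC][1-24 FREE]
Op 2: b = malloc(3) -> b = 1; heap: [0-0 ALLOC][1-3 ALLOC][4-24 FREE]
Op 3: free(a) -> (freed a); heap: [0-0 FREE][1-3 ALLOC][4-24 FREE]
Op 4: c = malloc(7) -> c = 4; heap: [0-0 FREE][1-3 ALLOC][4-10 ALLOC][11-24 FREE]
Op 5: d = malloc(5) -> d = 11; heap: [0-0 FREE][1-3 ALLOC][4-10 ALLOC][11-15 ALLOC][16-24 FREE]
free(d): d = 11 -> block [11-15 ALLOC]; mark free, coalesce with adjacent free neighbors -> [0-0 FREE][1-3 ALLOC][4-10 ALLOC][11-24 FREE]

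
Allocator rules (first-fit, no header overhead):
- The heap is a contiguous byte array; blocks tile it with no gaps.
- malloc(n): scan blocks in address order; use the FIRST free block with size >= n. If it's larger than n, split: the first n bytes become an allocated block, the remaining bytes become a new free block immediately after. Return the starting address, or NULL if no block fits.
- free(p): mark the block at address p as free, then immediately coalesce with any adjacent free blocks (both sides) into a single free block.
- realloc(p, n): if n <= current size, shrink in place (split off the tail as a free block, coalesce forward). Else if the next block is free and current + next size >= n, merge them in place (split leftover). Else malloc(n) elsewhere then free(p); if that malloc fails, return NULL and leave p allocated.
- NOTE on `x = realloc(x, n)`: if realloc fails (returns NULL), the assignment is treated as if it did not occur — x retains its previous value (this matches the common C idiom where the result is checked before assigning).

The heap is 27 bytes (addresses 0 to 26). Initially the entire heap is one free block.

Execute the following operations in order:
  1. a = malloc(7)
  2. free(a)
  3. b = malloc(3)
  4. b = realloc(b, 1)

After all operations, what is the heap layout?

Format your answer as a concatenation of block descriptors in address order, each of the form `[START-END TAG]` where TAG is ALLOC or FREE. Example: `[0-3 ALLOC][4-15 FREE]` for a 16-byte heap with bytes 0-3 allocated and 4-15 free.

Answer: [0-0 ALLOC][1-26 FREE]

Derivation:
Op 1: a = malloc(7) -> a = 0; heap: [0-6 ALLOC][7-26 FREE]
Op 2: free(a) -> (freed a); heap: [0-26 FREE]
Op 3: b = malloc(3) -> b = 0; heap: [0-2 ALLOC][3-26 FREE]
Op 4: b = realloc(b, 1) -> b = 0; heap: [0-0 ALLOC][1-26 FREE]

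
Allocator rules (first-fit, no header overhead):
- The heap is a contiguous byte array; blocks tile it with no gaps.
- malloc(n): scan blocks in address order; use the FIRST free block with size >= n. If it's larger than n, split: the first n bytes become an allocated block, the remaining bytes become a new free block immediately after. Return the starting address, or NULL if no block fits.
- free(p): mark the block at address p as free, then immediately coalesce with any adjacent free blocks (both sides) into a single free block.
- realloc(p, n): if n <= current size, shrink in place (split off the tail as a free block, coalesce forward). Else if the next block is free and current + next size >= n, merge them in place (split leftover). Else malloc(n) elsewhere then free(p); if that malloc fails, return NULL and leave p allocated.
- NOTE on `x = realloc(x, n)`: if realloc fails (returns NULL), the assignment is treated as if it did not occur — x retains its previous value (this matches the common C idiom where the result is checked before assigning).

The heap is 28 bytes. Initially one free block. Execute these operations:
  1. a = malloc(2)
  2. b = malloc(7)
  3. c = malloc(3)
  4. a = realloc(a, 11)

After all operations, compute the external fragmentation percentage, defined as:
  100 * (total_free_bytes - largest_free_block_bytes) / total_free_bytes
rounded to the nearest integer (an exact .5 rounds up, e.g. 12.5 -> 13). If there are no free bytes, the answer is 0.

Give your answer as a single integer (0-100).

Answer: 29

Derivation:
Op 1: a = malloc(2) -> a = 0; heap: [0-1 ALLOC][2-27 FREE]
Op 2: b = malloc(7) -> b = 2; heap: [0-1 ALLOC][2-8 ALLOC][9-27 FREE]
Op 3: c = malloc(3) -> c = 9; heap: [0-1 ALLOC][2-8 ALLOC][9-11 ALLOC][12-27 FREE]
Op 4: a = realloc(a, 11) -> a = 12; heap: [0-1 FREE][2-8 ALLOC][9-11 ALLOC][12-22 ALLOC][23-27 FREE]
Free blocks: [2 5] total_free=7 largest=5 -> 100*(7-5)/7 = 200/7 ≈ 28.571 -> rounds to 29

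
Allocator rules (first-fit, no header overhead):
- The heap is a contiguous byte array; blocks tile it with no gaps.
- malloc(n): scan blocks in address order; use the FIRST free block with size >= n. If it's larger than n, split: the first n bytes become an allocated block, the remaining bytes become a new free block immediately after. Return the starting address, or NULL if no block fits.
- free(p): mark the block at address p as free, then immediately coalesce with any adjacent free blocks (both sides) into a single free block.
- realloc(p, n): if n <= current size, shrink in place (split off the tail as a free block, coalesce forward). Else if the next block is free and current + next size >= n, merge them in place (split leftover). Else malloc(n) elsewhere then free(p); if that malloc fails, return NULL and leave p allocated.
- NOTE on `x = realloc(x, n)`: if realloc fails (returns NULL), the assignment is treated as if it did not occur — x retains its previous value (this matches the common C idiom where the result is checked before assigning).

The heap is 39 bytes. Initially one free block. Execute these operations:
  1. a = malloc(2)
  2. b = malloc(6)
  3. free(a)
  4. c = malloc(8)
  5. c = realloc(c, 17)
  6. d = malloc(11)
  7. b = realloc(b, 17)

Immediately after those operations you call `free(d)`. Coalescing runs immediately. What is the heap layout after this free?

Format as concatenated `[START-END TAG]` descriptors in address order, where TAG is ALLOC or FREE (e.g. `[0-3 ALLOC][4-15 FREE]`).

Answer: [0-1 FREE][2-7 ALLOC][8-24 ALLOC][25-38 FREE]

Derivation:
Op 1: a = malloc(2) -> a = 0; heap: [0-1 ALLOC][2-38 FREE]
Op 2: b = malloc(6) -> b = 2; heap: [0-1 ALLOC][2-7 ALLOC][8-38 FREE]
Op 3: free(a) -> (freed a); heap: [0-1 FREE][2-7 ALLOC][8-38 FREE]
Op 4: c = malloc(8) -> c = 8; heap: [0-1 FREE][2-7 ALLOC][8-15 ALLOC][16-38 FREE]
Op 5: c = realloc(c, 17) -> c = 8; heap: [0-1 FREE][2-7 ALLOC][8-24 ALLOC][25-38 FREE]
Op 6: d = malloc(11) -> d = 25; heap: [0-1 FREE][2-7 ALLOC][8-24 ALLOC][25-35 ALLOC][36-38 FREE]
Op 7: b = realloc(b, 17) -> NULL (b unchanged); heap: [0-1 FREE][2-7 ALLOC][8-24 ALLOC][25-35 ALLOC][36-38 FREE]
free(d): d = 25 -> block [25-35 ALLOC]; mark free, coalesce with adjacent free neighbors -> [0-1 FREE][2-7 ALLOC][8-24 ALLOC][25-38 FREE]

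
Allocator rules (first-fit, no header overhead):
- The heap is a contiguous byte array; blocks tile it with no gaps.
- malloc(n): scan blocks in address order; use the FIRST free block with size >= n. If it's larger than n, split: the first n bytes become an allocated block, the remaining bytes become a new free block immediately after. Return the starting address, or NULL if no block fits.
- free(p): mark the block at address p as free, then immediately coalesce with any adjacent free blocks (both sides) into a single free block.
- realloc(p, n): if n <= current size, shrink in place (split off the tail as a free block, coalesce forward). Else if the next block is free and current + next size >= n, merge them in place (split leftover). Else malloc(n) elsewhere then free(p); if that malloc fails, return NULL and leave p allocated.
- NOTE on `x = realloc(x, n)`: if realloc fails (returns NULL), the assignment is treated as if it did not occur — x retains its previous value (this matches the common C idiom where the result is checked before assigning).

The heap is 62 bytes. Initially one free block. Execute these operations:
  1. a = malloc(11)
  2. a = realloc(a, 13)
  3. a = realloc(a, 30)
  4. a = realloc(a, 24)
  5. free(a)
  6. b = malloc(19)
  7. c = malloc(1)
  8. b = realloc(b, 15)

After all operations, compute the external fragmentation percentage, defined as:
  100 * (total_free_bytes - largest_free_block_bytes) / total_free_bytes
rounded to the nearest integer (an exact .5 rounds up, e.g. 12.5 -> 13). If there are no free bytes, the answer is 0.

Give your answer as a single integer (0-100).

Op 1: a = malloc(11) -> a = 0; heap: [0-10 ALLOC][11-61 FREE]
Op 2: a = realloc(a, 13) -> a = 0; heap: [0-12 ALLOC][13-61 FREE]
Op 3: a = realloc(a, 30) -> a = 0; heap: [0-29 ALLOC][30-61 FREE]
Op 4: a = realloc(a, 24) -> a = 0; heap: [0-23 ALLOC][24-61 FREE]
Op 5: free(a) -> (freed a); heap: [0-61 FREE]
Op 6: b = malloc(19) -> b = 0; heap: [0-18 ALLOC][19-61 FREE]
Op 7: c = malloc(1) -> c = 19; heap: [0-18 ALLOC][19-19 ALLOC][20-61 FREE]
Op 8: b = realloc(b, 15) -> b = 0; heap: [0-14 ALLOC][15-18 FREE][19-19 ALLOC][20-61 FREE]
Free blocks: [4 42] total_free=46 largest=42 -> 100*(46-42)/46 = 400/46 ≈ 8.696 -> rounds to 9

Answer: 9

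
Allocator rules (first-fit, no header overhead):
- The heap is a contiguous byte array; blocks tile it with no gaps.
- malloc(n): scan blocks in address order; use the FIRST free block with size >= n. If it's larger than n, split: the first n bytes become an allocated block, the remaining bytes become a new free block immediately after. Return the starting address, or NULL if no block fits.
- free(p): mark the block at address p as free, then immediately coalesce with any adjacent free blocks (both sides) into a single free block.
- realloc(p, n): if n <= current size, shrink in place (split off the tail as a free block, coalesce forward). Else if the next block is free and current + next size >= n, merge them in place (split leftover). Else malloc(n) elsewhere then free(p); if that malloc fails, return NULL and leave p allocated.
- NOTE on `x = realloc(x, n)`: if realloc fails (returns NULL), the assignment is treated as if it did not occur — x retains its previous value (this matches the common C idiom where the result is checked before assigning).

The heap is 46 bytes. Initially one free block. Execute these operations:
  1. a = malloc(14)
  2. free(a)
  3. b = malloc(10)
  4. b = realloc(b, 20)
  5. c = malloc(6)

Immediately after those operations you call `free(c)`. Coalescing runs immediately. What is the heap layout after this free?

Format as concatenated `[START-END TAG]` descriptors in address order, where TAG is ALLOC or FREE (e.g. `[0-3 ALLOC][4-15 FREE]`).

Answer: [0-19 ALLOC][20-45 FREE]

Derivation:
Op 1: a = malloc(14) -> a = 0; heap: [0-13 ALLOC][14-45 FREE]
Op 2: free(a) -> (freed a); heap: [0-45 FREE]
Op 3: b = malloc(10) -> b = 0; heap: [0-9 ALLOC][10-45 FREE]
Op 4: b = realloc(b, 20) -> b = 0; heap: [0-19 ALLOC][20-45 FREE]
Op 5: c = malloc(6) -> c = 20; heap: [0-19 ALLOC][20-25 ALLOC][26-45 FREE]
free(c): c = 20 -> block [20-25 ALLOC]; mark free, coalesce with adjacent free neighbors -> [0-19 ALLOC][20-45 FREE]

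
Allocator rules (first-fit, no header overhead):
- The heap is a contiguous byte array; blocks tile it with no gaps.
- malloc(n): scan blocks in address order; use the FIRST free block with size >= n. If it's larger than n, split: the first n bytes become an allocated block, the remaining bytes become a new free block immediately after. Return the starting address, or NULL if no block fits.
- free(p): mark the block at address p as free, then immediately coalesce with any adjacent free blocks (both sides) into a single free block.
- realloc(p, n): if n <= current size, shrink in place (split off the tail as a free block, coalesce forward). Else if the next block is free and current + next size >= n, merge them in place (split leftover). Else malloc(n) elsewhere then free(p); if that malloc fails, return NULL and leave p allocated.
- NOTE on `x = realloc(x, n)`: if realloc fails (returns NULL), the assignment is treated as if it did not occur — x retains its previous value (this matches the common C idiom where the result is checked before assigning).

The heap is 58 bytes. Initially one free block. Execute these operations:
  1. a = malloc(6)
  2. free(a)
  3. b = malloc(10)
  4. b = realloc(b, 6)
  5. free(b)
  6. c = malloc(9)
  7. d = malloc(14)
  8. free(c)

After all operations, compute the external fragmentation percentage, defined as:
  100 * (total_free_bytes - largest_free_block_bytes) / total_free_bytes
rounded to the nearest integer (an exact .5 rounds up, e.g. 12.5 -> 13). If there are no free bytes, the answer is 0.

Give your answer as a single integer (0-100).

Op 1: a = malloc(6) -> a = 0; heap: [0-5 ALLOC][6-57 FREE]
Op 2: free(a) -> (freed a); heap: [0-57 FREE]
Op 3: b = malloc(10) -> b = 0; heap: [0-9 ALLOC][10-57 FREE]
Op 4: b = realloc(b, 6) -> b = 0; heap: [0-5 ALLOC][6-57 FREE]
Op 5: free(b) -> (freed b); heap: [0-57 FREE]
Op 6: c = malloc(9) -> c = 0; heap: [0-8 ALLOC][9-57 FREE]
Op 7: d = malloc(14) -> d = 9; heap: [0-8 ALLOC][9-22 ALLOC][23-57 FREE]
Op 8: free(c) -> (freed c); heap: [0-8 FREE][9-22 ALLOC][23-57 FREE]
Free blocks: [9 35] total_free=44 largest=35 -> 100*(44-35)/44 = 900/44 ≈ 20.455 -> rounds to 20

Answer: 20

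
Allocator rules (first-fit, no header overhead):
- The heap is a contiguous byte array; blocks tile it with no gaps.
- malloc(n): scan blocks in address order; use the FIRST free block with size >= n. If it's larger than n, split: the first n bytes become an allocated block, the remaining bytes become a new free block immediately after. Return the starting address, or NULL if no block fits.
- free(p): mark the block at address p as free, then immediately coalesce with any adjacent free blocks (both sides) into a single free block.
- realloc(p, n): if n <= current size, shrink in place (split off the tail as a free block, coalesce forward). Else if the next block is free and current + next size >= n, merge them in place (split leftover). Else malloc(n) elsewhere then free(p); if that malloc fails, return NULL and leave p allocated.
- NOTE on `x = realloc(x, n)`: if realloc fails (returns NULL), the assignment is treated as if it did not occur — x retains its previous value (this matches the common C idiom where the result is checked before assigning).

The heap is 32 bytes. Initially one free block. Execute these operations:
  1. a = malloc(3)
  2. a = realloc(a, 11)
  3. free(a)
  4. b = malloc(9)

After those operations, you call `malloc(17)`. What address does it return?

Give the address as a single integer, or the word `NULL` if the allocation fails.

Answer: 9

Derivation:
Op 1: a = malloc(3) -> a = 0; heap: [0-2 ALLOC][3-31 FREE]
Op 2: a = realloc(a, 11) -> a = 0; heap: [0-10 ALLOC][11-31 FREE]
Op 3: free(a) -> (freed a); heap: [0-31 FREE]
Op 4: b = malloc(9) -> b = 0; heap: [0-8 ALLOC][9-31 FREE]
malloc(17): first-fit scan over [0-8 ALLOC][9-31 FREE] -> 9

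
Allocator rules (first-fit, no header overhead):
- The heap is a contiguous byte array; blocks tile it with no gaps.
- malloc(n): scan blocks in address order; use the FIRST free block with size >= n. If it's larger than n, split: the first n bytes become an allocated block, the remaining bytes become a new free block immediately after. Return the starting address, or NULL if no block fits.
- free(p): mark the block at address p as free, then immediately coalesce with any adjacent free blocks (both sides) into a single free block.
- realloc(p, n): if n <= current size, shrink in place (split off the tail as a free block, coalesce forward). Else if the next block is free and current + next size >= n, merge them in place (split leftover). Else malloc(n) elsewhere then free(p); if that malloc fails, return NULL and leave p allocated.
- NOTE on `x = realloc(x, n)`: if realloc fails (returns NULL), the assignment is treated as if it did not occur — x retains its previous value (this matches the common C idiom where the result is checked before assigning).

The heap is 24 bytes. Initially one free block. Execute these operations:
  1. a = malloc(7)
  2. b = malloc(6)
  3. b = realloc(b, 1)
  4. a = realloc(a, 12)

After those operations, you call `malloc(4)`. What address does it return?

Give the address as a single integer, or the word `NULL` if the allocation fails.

Op 1: a = malloc(7) -> a = 0; heap: [0-6 ALLOC][7-23 FREE]
Op 2: b = malloc(6) -> b = 7; heap: [0-6 ALLOC][7-12 ALLOC][13-23 FREE]
Op 3: b = realloc(b, 1) -> b = 7; heap: [0-6 ALLOC][7-7 ALLOC][8-23 FREE]
Op 4: a = realloc(a, 12) -> a = 8; heap: [0-6 FREE][7-7 ALLOC][8-19 ALLOC][20-23 FREE]
malloc(4): first-fit scan over [0-6 FREE][7-7 ALLOC][8-19 ALLOC][20-23 FREE] -> 0

Answer: 0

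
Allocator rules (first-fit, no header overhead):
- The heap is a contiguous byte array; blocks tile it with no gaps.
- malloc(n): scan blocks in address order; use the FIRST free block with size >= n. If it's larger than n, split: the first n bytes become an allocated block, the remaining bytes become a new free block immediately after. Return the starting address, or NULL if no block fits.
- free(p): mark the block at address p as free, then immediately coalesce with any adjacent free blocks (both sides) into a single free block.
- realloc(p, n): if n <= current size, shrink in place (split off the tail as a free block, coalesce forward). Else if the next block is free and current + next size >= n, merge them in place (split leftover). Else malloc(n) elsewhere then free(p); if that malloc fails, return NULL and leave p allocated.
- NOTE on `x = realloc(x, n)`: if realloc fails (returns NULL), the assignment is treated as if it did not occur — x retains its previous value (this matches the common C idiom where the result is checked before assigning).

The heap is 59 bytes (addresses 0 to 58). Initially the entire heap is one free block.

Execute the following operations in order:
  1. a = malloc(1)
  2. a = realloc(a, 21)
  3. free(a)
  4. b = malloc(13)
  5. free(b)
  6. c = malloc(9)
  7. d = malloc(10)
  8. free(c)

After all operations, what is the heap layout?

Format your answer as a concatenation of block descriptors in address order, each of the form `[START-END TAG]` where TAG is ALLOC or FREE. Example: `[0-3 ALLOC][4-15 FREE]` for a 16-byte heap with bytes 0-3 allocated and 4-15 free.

Op 1: a = malloc(1) -> a = 0; heap: [0-0 ALLOC][1-58 FREE]
Op 2: a = realloc(a, 21) -> a = 0; heap: [0-20 ALLOC][21-58 FREE]
Op 3: free(a) -> (freed a); heap: [0-58 FREE]
Op 4: b = malloc(13) -> b = 0; heap: [0-12 ALLOC][13-58 FREE]
Op 5: free(b) -> (freed b); heap: [0-58 FREE]
Op 6: c = malloc(9) -> c = 0; heap: [0-8 ALLOC][9-58 FREE]
Op 7: d = malloc(10) -> d = 9; heap: [0-8 ALLOC][9-18 ALLOC][19-58 FREE]
Op 8: free(c) -> (freed c); heap: [0-8 FREE][9-18 ALLOC][19-58 FREE]

Answer: [0-8 FREE][9-18 ALLOC][19-58 FREE]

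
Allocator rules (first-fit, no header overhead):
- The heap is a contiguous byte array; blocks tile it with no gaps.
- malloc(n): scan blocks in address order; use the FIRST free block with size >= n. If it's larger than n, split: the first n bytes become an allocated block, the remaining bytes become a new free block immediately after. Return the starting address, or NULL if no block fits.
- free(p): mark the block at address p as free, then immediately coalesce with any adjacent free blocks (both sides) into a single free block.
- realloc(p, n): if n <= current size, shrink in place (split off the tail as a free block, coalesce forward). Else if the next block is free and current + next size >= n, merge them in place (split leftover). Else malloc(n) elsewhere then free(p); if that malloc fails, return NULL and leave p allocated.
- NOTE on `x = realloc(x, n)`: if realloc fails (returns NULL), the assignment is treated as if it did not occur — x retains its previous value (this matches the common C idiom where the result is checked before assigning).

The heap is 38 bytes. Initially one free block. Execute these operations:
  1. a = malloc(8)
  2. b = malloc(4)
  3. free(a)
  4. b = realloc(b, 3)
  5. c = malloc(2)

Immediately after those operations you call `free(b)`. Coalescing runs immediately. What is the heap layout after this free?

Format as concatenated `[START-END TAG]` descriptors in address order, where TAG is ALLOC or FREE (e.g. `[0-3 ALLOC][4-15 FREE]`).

Answer: [0-1 ALLOC][2-37 FREE]

Derivation:
Op 1: a = malloc(8) -> a = 0; heap: [0-7 ALLOC][8-37 FREE]
Op 2: b = malloc(4) -> b = 8; heap: [0-7 ALLOC][8-11 ALLOC][12-37 FREE]
Op 3: free(a) -> (freed a); heap: [0-7 FREE][8-11 ALLOC][12-37 FREE]
Op 4: b = realloc(b, 3) -> b = 8; heap: [0-7 FREE][8-10 ALLOC][11-37 FREE]
Op 5: c = malloc(2) -> c = 0; heap: [0-1 ALLOC][2-7 FREE][8-10 ALLOC][11-37 FREE]
free(b): b = 8 -> block [8-10 ALLOC]; mark free, coalesce with adjacent free neighbors -> [0-1 ALLOC][2-37 FREE]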